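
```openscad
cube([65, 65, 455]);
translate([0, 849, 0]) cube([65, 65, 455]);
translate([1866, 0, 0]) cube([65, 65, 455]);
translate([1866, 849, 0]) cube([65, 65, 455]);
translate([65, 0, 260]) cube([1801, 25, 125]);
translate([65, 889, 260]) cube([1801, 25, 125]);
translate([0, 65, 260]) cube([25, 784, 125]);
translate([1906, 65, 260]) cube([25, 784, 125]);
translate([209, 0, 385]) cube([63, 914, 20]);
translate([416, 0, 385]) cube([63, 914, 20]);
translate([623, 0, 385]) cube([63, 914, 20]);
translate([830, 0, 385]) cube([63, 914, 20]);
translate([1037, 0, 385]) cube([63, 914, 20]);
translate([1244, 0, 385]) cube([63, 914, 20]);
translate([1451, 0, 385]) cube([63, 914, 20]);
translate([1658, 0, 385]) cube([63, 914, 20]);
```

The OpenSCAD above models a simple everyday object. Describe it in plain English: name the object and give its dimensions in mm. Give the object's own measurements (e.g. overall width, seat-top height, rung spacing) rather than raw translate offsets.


A bed frame 1931 mm long (x) by 914 mm wide (y). Four 65×65 mm corner posts, 455 mm tall, at the corners of the footprint. Four rails of 25 mm thickness and 125 mm height run between adjacent posts with their undersides at z = 260 mm, their outer faces flush with the outside of the frame (the two x-running rails run between the posts' inner faces; the two y-running rails run between the posts' inner faces). 8 slats, each 63 mm wide (x) and 20 mm thick, lie across the top of the two x-running rails, running the full 914 mm width of the frame in y; along x they sit between the end posts with a 144 mm gap after the −x posts and between neighbouring slats, leaving 145 mm before the +x posts.


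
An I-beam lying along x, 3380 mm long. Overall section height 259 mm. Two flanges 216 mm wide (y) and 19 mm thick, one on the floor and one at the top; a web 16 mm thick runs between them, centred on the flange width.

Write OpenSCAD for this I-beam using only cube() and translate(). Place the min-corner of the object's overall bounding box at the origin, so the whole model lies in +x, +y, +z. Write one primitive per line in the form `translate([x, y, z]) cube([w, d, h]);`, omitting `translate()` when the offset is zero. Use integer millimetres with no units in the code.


cube([3380, 216, 19]);
translate([0, 100, 19]) cube([3380, 16, 221]);
translate([0, 0, 240]) cube([3380, 216, 19]);


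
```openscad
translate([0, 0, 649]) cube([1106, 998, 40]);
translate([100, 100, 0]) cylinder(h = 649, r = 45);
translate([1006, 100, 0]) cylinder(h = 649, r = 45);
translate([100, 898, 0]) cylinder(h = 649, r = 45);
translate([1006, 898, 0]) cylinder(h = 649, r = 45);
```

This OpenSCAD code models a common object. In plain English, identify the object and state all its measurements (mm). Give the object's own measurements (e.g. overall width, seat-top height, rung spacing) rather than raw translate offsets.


A rectangular dining table. The top is 1106×998×40 mm with its upper surface at z = 689 mm. It stands on four round legs of 90 mm diameter, each leg's bounding box inset 55 mm from the nearest pair of top edges, running from the floor to the underside of the top.


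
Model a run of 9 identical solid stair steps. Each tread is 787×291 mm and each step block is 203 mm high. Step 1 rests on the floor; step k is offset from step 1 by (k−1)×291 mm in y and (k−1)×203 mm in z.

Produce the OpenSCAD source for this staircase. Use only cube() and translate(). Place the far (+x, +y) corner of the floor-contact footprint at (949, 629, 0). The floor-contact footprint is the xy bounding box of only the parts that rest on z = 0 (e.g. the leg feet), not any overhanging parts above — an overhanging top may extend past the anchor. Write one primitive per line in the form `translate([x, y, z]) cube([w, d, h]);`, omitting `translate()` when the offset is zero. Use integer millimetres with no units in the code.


translate([162, 338, 0]) cube([787, 291, 203]);
translate([162, 629, 203]) cube([787, 291, 203]);
translate([162, 920, 406]) cube([787, 291, 203]);
translate([162, 1211, 609]) cube([787, 291, 203]);
translate([162, 1502, 812]) cube([787, 291, 203]);
translate([162, 1793, 1015]) cube([787, 291, 203]);
translate([162, 2084, 1218]) cube([787, 291, 203]);
translate([162, 2375, 1421]) cube([787, 291, 203]);
translate([162, 2666, 1624]) cube([787, 291, 203]);


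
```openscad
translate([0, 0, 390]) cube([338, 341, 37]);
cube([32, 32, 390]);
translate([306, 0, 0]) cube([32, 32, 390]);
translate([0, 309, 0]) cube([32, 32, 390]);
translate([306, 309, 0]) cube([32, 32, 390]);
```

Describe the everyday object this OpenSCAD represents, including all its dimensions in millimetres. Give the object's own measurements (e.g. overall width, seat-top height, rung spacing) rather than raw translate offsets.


A simple wooden stool: a rectangular seat 338 mm (x) by 341 mm (y), 37 mm thick, top face at z = 427 mm, on four square legs, each 32×32 mm in cross-section. The legs rest on z = 0, each flush with a corner of the seat.


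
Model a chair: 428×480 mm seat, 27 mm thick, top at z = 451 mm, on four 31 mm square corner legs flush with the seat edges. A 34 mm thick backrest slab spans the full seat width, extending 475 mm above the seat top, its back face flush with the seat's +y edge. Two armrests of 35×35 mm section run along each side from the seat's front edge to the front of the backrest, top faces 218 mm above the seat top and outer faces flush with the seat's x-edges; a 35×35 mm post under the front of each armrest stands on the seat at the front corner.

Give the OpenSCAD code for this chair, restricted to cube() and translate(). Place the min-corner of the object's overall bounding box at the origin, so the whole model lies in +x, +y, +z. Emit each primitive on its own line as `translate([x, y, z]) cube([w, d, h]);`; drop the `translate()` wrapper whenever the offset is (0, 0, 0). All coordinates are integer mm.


translate([0, 0, 424]) cube([428, 480, 27]);
cube([31, 31, 424]);
translate([397, 0, 0]) cube([31, 31, 424]);
translate([0, 449, 0]) cube([31, 31, 424]);
translate([397, 449, 0]) cube([31, 31, 424]);
translate([0, 446, 451]) cube([428, 34, 475]);
translate([0, 0, 634]) cube([35, 446, 35]);
translate([393, 0, 634]) cube([35, 446, 35]);
translate([0, 0, 451]) cube([35, 35, 183]);
translate([393, 0, 451]) cube([35, 35, 183]);


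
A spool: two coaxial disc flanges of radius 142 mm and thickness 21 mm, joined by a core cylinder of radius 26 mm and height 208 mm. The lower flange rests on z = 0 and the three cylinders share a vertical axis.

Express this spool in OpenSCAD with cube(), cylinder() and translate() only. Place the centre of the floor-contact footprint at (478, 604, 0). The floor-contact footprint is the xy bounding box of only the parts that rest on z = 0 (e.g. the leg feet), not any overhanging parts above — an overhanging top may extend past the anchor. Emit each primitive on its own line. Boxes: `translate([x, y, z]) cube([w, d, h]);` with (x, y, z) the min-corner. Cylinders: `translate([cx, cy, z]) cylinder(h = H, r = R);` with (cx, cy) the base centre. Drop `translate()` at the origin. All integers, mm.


translate([478, 604, 0]) cylinder(h = 21, r = 142);
translate([478, 604, 21]) cylinder(h = 208, r = 26);
translate([478, 604, 229]) cylinder(h = 21, r = 142);


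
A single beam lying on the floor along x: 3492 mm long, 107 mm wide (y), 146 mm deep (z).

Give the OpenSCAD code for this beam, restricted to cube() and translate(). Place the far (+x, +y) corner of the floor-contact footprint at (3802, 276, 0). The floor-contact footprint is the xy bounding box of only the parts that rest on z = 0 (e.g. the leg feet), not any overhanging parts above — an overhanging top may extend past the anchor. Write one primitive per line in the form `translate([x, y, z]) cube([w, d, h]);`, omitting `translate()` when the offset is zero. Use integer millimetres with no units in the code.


translate([310, 169, 0]) cube([3492, 107, 146]);


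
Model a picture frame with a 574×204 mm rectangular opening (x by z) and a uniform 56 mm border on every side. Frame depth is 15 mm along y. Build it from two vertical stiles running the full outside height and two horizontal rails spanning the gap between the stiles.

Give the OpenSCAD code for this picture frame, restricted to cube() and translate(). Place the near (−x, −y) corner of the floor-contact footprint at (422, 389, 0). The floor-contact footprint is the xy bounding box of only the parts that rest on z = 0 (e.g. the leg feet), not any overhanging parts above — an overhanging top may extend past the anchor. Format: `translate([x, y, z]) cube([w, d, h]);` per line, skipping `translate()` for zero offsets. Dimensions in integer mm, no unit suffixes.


translate([422, 389, 0]) cube([56, 15, 316]);
translate([1052, 389, 0]) cube([56, 15, 316]);
translate([478, 389, 0]) cube([574, 15, 56]);
translate([478, 389, 260]) cube([574, 15, 56]);


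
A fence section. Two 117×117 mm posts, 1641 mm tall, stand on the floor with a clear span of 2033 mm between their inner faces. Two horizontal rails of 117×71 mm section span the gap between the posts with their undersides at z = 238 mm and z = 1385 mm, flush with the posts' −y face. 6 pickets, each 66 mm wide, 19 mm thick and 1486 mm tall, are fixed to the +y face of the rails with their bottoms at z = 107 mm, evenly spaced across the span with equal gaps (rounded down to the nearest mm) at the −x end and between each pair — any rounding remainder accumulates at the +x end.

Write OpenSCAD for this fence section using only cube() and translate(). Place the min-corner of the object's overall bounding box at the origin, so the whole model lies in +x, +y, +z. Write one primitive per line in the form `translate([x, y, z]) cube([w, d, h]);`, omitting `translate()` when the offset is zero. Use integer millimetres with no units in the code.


cube([117, 117, 1641]);
translate([2150, 0, 0]) cube([117, 117, 1641]);
translate([117, 0, 238]) cube([2033, 117, 71]);
translate([117, 0, 1385]) cube([2033, 117, 71]);
translate([350, 117, 107]) cube([66, 19, 1486]);
translate([649, 117, 107]) cube([66, 19, 1486]);
translate([948, 117, 107]) cube([66, 19, 1486]);
translate([1247, 117, 107]) cube([66, 19, 1486]);
translate([1546, 117, 107]) cube([66, 19, 1486]);
translate([1845, 117, 107]) cube([66, 19, 1486]);


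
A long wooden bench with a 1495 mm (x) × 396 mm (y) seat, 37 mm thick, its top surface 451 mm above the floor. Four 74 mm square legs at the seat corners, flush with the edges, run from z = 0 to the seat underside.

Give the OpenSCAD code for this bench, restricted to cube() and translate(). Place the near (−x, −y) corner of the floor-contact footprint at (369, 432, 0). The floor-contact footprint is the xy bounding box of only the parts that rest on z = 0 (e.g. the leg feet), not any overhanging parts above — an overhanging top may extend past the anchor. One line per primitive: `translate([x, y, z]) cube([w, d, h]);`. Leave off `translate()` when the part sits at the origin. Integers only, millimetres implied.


translate([369, 432, 414]) cube([1495, 396, 37]);
translate([369, 432, 0]) cube([74, 74, 414]);
translate([369, 754, 0]) cube([74, 74, 414]);
translate([1790, 432, 0]) cube([74, 74, 414]);
translate([1790, 754, 0]) cube([74, 74, 414]);


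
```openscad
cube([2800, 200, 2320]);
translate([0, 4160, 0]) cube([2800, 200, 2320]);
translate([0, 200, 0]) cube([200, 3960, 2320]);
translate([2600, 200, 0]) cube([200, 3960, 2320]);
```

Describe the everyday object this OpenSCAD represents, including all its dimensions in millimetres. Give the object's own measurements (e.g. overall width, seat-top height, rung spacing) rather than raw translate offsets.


The wall frame of a small rectangular building: four walls, each 2320 mm tall and 200 mm thick, enclosing a footprint 2800 mm (x) by 4360 mm (y) outside-to-outside, with no floor or roof. The front and back walls (the −y and +y sides) span the full width; the two side walls fit between them.


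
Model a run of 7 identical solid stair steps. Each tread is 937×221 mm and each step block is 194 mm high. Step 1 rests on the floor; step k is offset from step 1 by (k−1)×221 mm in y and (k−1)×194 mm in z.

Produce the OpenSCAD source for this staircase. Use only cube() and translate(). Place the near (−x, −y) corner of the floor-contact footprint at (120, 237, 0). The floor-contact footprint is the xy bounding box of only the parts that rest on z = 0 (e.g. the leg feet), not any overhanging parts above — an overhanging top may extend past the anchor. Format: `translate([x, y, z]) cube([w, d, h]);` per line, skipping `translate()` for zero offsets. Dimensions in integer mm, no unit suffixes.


translate([120, 237, 0]) cube([937, 221, 194]);
translate([120, 458, 194]) cube([937, 221, 194]);
translate([120, 679, 388]) cube([937, 221, 194]);
translate([120, 900, 582]) cube([937, 221, 194]);
translate([120, 1121, 776]) cube([937, 221, 194]);
translate([120, 1342, 970]) cube([937, 221, 194]);
translate([120, 1563, 1164]) cube([937, 221, 194]);


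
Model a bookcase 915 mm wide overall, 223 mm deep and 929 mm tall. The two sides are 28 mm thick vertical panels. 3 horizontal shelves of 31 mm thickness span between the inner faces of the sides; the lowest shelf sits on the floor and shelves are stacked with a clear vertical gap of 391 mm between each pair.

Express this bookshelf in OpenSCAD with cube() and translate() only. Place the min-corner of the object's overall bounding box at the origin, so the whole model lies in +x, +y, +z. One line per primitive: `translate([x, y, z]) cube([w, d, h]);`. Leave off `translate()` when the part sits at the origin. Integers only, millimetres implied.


cube([28, 223, 929]);
translate([887, 0, 0]) cube([28, 223, 929]);
translate([28, 0, 0]) cube([859, 223, 31]);
translate([28, 0, 422]) cube([859, 223, 31]);
translate([28, 0, 844]) cube([859, 223, 31]);


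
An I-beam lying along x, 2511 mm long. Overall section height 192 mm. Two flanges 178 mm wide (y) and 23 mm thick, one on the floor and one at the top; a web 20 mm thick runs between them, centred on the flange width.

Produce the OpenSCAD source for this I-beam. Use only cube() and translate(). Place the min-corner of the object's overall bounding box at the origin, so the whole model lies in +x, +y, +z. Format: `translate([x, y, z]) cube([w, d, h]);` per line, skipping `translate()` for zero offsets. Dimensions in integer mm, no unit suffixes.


cube([2511, 178, 23]);
translate([0, 79, 23]) cube([2511, 20, 146]);
translate([0, 0, 169]) cube([2511, 178, 23]);


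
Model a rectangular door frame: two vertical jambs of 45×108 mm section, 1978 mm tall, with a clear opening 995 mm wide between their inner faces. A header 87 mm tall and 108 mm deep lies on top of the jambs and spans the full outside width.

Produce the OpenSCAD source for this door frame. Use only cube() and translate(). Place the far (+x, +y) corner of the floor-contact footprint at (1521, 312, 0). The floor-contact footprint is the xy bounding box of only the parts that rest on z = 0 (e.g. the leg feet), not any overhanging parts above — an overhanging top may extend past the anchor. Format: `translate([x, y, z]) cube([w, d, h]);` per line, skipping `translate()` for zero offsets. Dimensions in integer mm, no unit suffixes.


translate([436, 204, 0]) cube([45, 108, 1978]);
translate([1476, 204, 0]) cube([45, 108, 1978]);
translate([436, 204, 1978]) cube([1085, 108, 87]);


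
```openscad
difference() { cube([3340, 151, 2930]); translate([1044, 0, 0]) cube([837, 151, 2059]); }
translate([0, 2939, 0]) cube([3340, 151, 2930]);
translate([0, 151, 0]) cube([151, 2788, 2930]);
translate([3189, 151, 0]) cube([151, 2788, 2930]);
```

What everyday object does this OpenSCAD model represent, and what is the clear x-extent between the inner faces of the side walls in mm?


A single room. The interior width is 3038 mm.

Four walls enclosing a rectangle with a door in the front wall — a room. Outside width 3340 minus two 151 mm walls gives 3038 mm.


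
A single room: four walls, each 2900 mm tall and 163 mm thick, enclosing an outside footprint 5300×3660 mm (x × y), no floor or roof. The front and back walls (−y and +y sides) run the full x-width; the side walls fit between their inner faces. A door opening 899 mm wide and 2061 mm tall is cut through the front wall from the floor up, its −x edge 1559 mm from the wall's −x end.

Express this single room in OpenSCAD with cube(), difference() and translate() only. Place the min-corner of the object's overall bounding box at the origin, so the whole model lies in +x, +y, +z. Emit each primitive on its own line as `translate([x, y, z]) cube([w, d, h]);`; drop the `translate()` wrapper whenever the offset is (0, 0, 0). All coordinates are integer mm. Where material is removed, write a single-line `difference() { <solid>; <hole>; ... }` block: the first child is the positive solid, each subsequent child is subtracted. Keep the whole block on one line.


difference() { cube([5300, 163, 2900]); translate([1559, 0, 0]) cube([899, 163, 2061]); }
translate([0, 3497, 0]) cube([5300, 163, 2900]);
translate([0, 163, 0]) cube([163, 3334, 2900]);
translate([5137, 163, 0]) cube([163, 3334, 2900]);


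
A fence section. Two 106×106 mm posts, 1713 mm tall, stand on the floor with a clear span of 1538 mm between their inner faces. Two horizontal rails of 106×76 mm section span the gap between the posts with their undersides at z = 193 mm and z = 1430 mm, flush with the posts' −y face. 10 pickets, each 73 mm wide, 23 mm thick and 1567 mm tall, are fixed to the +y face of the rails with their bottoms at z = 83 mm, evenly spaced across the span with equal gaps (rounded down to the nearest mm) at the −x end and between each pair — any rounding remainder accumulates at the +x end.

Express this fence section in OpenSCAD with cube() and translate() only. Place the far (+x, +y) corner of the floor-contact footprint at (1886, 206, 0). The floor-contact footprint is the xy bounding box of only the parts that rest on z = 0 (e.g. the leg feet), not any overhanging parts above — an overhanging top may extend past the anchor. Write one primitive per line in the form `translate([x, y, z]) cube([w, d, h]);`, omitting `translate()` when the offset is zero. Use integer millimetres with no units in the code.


translate([136, 100, 0]) cube([106, 106, 1713]);
translate([1780, 100, 0]) cube([106, 106, 1713]);
translate([242, 100, 193]) cube([1538, 106, 76]);
translate([242, 100, 1430]) cube([1538, 106, 76]);
translate([315, 206, 83]) cube([73, 23, 1567]);
translate([461, 206, 83]) cube([73, 23, 1567]);
translate([607, 206, 83]) cube([73, 23, 1567]);
translate([753, 206, 83]) cube([73, 23, 1567]);
translate([899, 206, 83]) cube([73, 23, 1567]);
translate([1045, 206, 83]) cube([73, 23, 1567]);
translate([1191, 206, 83]) cube([73, 23, 1567]);
translate([1337, 206, 83]) cube([73, 23, 1567]);
translate([1483, 206, 83]) cube([73, 23, 1567]);
translate([1629, 206, 83]) cube([73, 23, 1567]);


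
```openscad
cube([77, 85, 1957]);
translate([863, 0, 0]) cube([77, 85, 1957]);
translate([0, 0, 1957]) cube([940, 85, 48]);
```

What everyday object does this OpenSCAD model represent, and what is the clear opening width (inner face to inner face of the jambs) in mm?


A door frame. The clear opening width is 786 mm.

Two 1957 mm tall posts with a header on top — a door frame. The left jamb is 77 mm wide at x = 0; the right jamb starts at x = 863. The clear opening is 863 − 77 = 786 mm.


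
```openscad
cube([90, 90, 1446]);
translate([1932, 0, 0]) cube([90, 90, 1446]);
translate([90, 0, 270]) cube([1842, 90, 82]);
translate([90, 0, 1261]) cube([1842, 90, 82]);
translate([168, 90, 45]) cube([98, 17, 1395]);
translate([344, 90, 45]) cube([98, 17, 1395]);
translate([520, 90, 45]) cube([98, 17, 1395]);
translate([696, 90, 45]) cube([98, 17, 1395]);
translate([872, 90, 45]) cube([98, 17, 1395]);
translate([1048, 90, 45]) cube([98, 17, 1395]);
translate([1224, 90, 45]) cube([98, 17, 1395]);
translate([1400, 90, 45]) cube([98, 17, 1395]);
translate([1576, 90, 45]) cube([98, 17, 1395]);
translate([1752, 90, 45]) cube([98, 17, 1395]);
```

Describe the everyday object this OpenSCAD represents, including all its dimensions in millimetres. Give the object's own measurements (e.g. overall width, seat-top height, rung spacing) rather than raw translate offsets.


A fence section. Two 90×90 mm posts, 1446 mm tall, stand on the floor with a clear span of 1842 mm between their inner faces. Two horizontal rails of 90×82 mm section span the gap between the posts with their undersides at z = 270 mm and z = 1261 mm, flush with the posts' −y face. 10 pickets, each 98 mm wide, 17 mm thick and 1395 mm tall, are fixed to the +y face of the rails with their bottoms at z = 45 mm, spaced across the span with a 78 mm gap after the −x post and between neighbouring pickets, with 82 mm left before the +x post.


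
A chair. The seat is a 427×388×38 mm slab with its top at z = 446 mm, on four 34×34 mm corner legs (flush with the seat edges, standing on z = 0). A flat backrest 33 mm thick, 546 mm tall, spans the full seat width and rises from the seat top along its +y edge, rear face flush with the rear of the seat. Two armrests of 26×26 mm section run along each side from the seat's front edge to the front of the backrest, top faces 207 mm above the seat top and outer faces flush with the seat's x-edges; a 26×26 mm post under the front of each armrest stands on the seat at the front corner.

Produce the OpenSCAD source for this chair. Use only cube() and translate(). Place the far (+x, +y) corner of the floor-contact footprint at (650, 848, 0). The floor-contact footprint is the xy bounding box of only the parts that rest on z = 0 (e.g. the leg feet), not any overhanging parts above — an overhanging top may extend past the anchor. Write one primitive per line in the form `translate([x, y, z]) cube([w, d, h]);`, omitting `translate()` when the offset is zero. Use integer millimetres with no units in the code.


translate([223, 460, 408]) cube([427, 388, 38]);
translate([223, 460, 0]) cube([34, 34, 408]);
translate([616, 460, 0]) cube([34, 34, 408]);
translate([223, 814, 0]) cube([34, 34, 408]);
translate([616, 814, 0]) cube([34, 34, 408]);
translate([223, 815, 446]) cube([427, 33, 546]);
translate([223, 460, 627]) cube([26, 355, 26]);
translate([624, 460, 627]) cube([26, 355, 26]);
translate([223, 460, 446]) cube([26, 26, 181]);
translate([624, 460, 446]) cube([26, 26, 181]);


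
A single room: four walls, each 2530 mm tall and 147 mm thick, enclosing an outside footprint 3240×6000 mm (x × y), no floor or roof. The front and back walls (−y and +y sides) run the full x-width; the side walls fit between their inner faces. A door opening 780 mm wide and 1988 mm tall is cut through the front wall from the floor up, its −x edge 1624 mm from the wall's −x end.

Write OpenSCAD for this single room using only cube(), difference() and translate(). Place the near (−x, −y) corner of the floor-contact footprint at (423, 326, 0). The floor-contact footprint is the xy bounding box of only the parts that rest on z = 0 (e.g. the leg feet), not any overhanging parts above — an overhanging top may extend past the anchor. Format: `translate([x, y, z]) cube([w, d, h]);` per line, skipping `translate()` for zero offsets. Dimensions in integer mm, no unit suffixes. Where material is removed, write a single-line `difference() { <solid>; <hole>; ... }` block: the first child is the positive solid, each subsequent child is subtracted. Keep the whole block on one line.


difference() { translate([423, 326, 0]) cube([3240, 147, 2530]); translate([2047, 326, 0]) cube([780, 147, 1988]); }
translate([423, 6179, 0]) cube([3240, 147, 2530]);
translate([423, 473, 0]) cube([147, 5706, 2530]);
translate([3516, 473, 0]) cube([147, 5706, 2530]);


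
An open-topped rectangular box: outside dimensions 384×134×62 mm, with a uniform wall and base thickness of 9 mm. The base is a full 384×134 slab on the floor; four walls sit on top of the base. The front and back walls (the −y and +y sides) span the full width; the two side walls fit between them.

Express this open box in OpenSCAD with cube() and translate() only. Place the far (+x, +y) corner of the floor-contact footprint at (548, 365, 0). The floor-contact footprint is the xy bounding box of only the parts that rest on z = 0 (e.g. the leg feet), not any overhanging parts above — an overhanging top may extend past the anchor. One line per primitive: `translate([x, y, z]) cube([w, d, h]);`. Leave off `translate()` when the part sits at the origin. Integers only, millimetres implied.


translate([164, 231, 0]) cube([384, 134, 9]);
translate([164, 231, 9]) cube([384, 9, 53]);
translate([164, 356, 9]) cube([384, 9, 53]);
translate([164, 240, 9]) cube([9, 116, 53]);
translate([539, 240, 9]) cube([9, 116, 53]);


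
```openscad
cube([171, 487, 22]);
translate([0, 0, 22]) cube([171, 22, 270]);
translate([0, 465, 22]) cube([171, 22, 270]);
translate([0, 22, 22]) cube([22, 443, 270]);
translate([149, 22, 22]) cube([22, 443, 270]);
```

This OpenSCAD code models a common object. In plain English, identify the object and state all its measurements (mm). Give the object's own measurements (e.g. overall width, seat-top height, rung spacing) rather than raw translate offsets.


An open-topped rectangular box: outside dimensions 171×487×292 mm, with a uniform wall and base thickness of 22 mm. The base is a full 171×487 slab on the floor; four walls sit on top of the base. The front and back walls (the −y and +y sides) span the full width; the two side walls fit between them.


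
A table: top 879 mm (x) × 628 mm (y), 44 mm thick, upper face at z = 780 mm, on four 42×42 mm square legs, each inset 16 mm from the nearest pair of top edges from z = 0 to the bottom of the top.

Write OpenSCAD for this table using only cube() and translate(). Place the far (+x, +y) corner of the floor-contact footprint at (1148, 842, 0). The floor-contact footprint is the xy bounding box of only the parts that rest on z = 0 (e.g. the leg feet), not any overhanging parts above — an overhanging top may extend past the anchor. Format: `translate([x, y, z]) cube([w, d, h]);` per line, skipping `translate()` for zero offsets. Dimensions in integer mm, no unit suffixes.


// leg_h = 780 - 44 = 736
translate([285, 230, 736]) cube([879, 628, 44]);
translate([301, 246, 0]) cube([42, 42, 736]);
translate([1106, 246, 0]) cube([42, 42, 736]);
translate([301, 800, 0]) cube([42, 42, 736]);
translate([1106, 800, 0]) cube([42, 42, 736]);


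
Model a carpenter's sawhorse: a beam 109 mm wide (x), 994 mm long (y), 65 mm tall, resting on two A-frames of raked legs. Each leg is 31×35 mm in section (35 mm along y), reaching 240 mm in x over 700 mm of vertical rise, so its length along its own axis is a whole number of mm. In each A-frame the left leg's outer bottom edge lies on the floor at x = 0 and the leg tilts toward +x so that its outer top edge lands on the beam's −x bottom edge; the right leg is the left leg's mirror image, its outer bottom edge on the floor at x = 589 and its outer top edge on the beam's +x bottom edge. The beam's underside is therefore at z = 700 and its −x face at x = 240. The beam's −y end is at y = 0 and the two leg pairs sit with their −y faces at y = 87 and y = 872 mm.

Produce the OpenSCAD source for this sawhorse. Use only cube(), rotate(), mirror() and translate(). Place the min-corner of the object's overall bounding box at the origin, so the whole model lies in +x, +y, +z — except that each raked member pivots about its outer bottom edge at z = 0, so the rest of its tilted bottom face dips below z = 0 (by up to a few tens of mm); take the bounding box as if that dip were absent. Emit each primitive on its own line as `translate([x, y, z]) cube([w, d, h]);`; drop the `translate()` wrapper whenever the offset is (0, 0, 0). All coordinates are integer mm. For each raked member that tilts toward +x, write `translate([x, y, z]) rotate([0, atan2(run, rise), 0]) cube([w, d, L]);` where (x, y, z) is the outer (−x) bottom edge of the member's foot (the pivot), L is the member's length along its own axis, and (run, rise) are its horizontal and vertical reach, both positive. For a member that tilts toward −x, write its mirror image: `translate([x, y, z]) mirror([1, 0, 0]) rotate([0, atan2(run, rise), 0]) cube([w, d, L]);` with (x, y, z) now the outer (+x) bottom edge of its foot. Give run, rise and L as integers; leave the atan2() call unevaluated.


translate([240, 0, 700]) cube([109, 994, 65]);
translate([0, 87, 0]) rotate([0, atan2(240, 700), 0]) cube([31, 35, 740]);
translate([589, 87, 0]) mirror([1, 0, 0]) rotate([0, atan2(240, 700), 0]) cube([31, 35, 740]);
translate([0, 872, 0]) rotate([0, atan2(240, 700), 0]) cube([31, 35, 740]);
translate([589, 872, 0]) mirror([1, 0, 0]) rotate([0, atan2(240, 700), 0]) cube([31, 35, 740]);


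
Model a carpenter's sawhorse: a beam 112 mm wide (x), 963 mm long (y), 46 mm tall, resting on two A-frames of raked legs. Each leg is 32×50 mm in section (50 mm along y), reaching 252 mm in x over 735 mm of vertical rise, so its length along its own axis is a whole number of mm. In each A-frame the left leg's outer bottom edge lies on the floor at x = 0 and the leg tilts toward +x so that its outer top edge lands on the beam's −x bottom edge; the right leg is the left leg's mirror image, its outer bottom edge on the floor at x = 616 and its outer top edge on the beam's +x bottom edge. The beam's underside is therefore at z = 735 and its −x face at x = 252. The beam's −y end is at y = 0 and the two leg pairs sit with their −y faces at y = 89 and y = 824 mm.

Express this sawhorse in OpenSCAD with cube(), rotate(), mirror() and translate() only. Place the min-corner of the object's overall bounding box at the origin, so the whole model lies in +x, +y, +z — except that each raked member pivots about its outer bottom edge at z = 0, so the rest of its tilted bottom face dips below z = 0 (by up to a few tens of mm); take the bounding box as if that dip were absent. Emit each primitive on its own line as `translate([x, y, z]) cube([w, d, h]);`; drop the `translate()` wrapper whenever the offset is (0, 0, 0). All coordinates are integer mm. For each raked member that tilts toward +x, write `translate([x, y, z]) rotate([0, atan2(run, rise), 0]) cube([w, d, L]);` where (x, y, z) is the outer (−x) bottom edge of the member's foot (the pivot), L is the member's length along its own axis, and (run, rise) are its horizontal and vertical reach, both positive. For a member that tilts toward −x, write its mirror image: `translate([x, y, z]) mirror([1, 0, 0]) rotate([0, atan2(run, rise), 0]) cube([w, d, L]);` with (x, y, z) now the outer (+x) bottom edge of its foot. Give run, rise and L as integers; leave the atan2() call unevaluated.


translate([252, 0, 735]) cube([112, 963, 46]);
translate([0, 89, 0]) rotate([0, atan2(252, 735), 0]) cube([32, 50, 777]);
translate([616, 89, 0]) mirror([1, 0, 0]) rotate([0, atan2(252, 735), 0]) cube([32, 50, 777]);
translate([0, 824, 0]) rotate([0, atan2(252, 735), 0]) cube([32, 50, 777]);
translate([616, 824, 0]) mirror([1, 0, 0]) rotate([0, atan2(252, 735), 0]) cube([32, 50, 777]);


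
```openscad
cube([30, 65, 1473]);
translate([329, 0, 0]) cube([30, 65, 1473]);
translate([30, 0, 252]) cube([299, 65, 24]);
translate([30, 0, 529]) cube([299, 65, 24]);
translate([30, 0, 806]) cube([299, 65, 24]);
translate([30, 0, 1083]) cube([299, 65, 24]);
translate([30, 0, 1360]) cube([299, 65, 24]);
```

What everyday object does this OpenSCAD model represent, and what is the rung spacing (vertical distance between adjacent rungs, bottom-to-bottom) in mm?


A ladder. The rung spacing is 277 mm.

Two tall 30×65 posts with 5 short bars between them — a ladder. Adjacent rungs sit at z = 252 and z = 529, so the spacing is 529 − 252 = 277 mm.


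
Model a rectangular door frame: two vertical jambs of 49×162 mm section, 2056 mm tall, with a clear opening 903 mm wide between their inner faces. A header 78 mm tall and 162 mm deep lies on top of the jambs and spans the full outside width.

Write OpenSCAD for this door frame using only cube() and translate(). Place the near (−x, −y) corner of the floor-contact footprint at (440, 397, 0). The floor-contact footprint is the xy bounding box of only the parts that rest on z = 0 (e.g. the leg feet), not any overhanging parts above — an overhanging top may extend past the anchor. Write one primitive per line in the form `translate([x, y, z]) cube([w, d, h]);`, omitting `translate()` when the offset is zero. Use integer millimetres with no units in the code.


translate([440, 397, 0]) cube([49, 162, 2056]);
translate([1392, 397, 0]) cube([49, 162, 2056]);
translate([440, 397, 2056]) cube([1001, 162, 78]);


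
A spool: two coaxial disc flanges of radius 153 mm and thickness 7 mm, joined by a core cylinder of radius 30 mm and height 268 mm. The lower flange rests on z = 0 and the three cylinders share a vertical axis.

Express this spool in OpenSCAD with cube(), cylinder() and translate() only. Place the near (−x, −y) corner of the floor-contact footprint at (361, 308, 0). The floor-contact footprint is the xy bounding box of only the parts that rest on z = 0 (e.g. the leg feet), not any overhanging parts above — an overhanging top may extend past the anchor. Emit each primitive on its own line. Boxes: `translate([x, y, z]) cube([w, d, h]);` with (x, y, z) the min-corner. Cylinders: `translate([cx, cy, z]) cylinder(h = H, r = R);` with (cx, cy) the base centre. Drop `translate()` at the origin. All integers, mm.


translate([514, 461, 0]) cylinder(h = 7, r = 153);
translate([514, 461, 7]) cylinder(h = 268, r = 30);
translate([514, 461, 275]) cylinder(h = 7, r = 153);


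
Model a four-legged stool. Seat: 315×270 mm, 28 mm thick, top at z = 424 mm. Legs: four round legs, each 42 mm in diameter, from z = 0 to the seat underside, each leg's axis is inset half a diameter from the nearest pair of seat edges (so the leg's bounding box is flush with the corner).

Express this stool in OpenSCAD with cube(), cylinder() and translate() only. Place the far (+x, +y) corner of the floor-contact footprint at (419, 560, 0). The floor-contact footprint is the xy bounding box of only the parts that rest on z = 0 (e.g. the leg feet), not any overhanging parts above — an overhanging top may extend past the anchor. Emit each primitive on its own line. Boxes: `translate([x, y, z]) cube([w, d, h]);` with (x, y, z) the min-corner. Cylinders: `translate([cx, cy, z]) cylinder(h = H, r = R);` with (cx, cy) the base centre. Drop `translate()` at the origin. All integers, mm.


// leg_h = 424 - 28 = 396
translate([104, 290, 396]) cube([315, 270, 28]);
translate([125, 311, 0]) cylinder(h = 396, r = 21);
translate([398, 311, 0]) cylinder(h = 396, r = 21);
translate([125, 539, 0]) cylinder(h = 396, r = 21);
translate([398, 539, 0]) cylinder(h = 396, r = 21);


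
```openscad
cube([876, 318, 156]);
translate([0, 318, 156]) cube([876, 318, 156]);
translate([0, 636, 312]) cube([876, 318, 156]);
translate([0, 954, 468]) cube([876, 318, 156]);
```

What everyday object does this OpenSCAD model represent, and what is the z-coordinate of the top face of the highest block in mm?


A staircase. The total rise is 624 mm.

4 identical blocks, each offset up and back from the previous — a staircase. Each step is 156 mm tall and there are 4 of them, so the total rise is 4 × 156 = 624 mm.


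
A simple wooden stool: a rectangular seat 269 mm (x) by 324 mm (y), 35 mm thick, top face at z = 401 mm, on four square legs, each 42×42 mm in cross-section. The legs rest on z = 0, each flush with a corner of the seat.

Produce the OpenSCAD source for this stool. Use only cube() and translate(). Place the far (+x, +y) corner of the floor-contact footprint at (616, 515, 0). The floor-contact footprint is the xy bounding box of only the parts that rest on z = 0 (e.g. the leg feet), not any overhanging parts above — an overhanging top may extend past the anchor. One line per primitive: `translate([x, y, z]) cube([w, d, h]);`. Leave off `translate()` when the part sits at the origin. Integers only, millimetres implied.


translate([347, 191, 366]) cube([269, 324, 35]);
translate([347, 191, 0]) cube([42, 42, 366]);
translate([574, 191, 0]) cube([42, 42, 366]);
translate([347, 473, 0]) cube([42, 42, 366]);
translate([574, 473, 0]) cube([42, 42, 366]);


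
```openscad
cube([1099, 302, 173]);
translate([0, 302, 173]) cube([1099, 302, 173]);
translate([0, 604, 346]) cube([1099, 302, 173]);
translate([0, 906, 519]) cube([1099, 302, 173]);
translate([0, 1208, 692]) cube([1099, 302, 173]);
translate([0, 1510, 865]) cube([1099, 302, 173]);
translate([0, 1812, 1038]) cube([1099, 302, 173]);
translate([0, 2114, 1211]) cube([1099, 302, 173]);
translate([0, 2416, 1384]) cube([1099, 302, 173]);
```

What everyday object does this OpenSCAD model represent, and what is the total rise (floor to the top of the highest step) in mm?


A staircase. The total rise is 1557 mm.

9 identical blocks, each offset up and back from the previous — a staircase. Each step is 173 mm tall and there are 9 of them, so the total rise is 9 × 173 = 1557 mm.


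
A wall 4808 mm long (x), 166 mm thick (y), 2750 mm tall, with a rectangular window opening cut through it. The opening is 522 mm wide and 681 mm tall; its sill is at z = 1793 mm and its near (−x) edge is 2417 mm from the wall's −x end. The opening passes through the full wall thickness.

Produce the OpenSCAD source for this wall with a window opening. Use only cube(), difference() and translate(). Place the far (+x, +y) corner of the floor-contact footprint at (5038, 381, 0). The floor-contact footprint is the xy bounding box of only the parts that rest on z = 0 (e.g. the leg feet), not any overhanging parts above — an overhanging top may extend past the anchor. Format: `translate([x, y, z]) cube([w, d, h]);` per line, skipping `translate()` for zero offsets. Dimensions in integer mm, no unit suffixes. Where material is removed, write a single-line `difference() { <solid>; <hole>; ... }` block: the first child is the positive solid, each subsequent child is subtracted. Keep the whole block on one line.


difference() { translate([230, 215, 0]) cube([4808, 166, 2750]); translate([2647, 215, 1793]) cube([522, 166, 681]); }


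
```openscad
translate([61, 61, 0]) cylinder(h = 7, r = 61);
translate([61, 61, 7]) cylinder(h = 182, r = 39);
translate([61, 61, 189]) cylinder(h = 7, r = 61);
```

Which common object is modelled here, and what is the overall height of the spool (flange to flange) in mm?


A spool. The overall height is 196 mm.

Three coaxial cylinders, large–small–large — a spool. Two 7 mm flanges and a 182 mm core give 7 + 182 + 7 = 196 mm.


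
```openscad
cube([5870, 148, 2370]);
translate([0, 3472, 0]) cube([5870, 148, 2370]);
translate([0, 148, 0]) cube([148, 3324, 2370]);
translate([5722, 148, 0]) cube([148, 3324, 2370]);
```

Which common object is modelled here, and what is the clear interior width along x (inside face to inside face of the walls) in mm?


A house (or room) frame. The interior width is 5574 mm.

Four 2370 mm walls enclosing a rectangle with no floor or roof — a room or house frame. Outside width is 5870 mm and wall thickness is 148 mm, so the interior width is 5870 − 2 × 148 = 5574 mm.


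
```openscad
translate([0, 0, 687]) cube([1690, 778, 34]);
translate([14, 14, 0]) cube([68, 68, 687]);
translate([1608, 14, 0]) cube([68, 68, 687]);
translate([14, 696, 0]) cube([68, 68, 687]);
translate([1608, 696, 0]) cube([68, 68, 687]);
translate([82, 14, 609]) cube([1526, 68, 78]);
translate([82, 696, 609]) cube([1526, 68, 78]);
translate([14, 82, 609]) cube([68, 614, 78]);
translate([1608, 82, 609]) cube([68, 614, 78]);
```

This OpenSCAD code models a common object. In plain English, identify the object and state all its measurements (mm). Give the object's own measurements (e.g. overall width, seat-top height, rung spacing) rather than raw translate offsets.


A table: top 1690 mm (x) × 778 mm (y), 34 mm thick, upper face at z = 721 mm, on four 68×68 mm square legs, each inset 14 mm from the nearest pair of top edges from z = 0 to the bottom of the top. Four apron rails, 68 mm thick and 78 mm tall, run between adjacent legs with their top edges flush with the underside of the top and their outer faces flush with the legs' outer faces.
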